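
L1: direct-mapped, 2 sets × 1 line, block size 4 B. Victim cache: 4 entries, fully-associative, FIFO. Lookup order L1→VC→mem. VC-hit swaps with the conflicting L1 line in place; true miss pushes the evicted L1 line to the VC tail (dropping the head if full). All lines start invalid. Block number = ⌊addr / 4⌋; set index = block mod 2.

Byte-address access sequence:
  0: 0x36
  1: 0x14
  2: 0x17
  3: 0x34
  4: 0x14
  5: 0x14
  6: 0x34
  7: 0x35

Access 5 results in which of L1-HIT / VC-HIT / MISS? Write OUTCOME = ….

0: 0x36 (blk 13, set 1) → MISS  vc=[]
1: 0x14 (blk 5, set 1) → MISS  vc=[13]
2: 0x17 (blk 5, set 1) → L1-HIT  vc=[13]
3: 0x34 (blk 13, set 1) → VC-HIT  vc=[5]
4: 0x14 (blk 5, set 1) → VC-HIT  vc=[13]
5: 0x14 (blk 5, set 1) → L1-HIT  vc=[13]
6: 0x34 (blk 13, set 1) → VC-HIT  vc=[5]
7: 0x35 (blk 13, set 1) → L1-HIT  vc=[5]

OUTCOME = L1-HIT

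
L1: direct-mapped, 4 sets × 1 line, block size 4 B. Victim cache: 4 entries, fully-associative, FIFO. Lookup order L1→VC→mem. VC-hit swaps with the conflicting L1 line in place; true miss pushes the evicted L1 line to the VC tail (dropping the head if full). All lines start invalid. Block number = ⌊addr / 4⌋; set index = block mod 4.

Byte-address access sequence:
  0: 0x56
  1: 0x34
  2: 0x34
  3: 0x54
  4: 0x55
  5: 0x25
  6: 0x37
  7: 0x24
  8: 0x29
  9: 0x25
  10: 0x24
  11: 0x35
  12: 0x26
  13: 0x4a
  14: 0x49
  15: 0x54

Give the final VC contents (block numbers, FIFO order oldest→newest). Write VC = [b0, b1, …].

VC = [13, 9, 10]

  [0] addr=0x56 blk=21 s=1: MISS | VC []
  [1] addr=0x34 blk=13 s=1: MISS | VC [21]
  [2] addr=0x34 blk=13 s=1: L1-HIT | VC [21]
  [3] addr=0x54 blk=21 s=1: VC-HIT | VC [13]
  [4] addr=0x55 blk=21 s=1: L1-HIT | VC [13]
  [5] addr=0x25 blk=9 s=1: MISS | VC [13, 21]
  [6] addr=0x37 blk=13 s=1: VC-HIT | VC [9, 21]
  [7] addr=0x24 blk=9 s=1: VC-HIT | VC [13, 21]
  [8] addr=0x29 blk=10 s=2: MISS | VC [13, 21]
  [9] addr=0x25 blk=9 s=1: L1-HIT | VC [13, 21]
  [10] addr=0x24 blk=9 s=1: L1-HIT | VC [13, 21]
  [11] addr=0x35 blk=13 s=1: VC-HIT | VC [9, 21]
  [12] addr=0x26 blk=9 s=1: VC-HIT | VC [13, 21]
  [13] addr=0x4a blk=18 s=2: MISS | VC [13, 21, 10]
  [14] addr=0x49 blk=18 s=2: L1-HIT | VC [13, 21, 10]
  [15] addr=0x54 blk=21 s=1: VC-HIT | VC [13, 9, 10]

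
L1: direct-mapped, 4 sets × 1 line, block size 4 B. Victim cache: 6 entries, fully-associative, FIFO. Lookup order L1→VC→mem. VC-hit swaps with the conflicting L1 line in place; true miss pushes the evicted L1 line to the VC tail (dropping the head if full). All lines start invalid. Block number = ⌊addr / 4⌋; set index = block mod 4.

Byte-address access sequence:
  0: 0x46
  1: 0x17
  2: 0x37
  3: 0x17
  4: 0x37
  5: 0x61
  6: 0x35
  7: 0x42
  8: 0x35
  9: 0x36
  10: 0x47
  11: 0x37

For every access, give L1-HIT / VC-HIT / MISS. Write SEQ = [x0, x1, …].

SEQ = [MISS, MISS, MISS, VC-HIT, VC-HIT, MISS, L1-HIT, MISS, L1-HIT, L1-HIT, VC-HIT, VC-HIT]

0: 0x46 (blk 17, set 1) → MISS  vc=[]
1: 0x17 (blk 5, set 1) → MISS  vc=[17]
2: 0x37 (blk 13, set 1) → MISS  vc=[17, 5]
3: 0x17 (blk 5, set 1) → VC-HIT  vc=[17, 13]
4: 0x37 (blk 13, set 1) → VC-HIT  vc=[17, 5]
5: 0x61 (blk 24, set 0) → MISS  vc=[17, 5]
6: 0x35 (blk 13, set 1) → L1-HIT  vc=[17, 5]
7: 0x42 (blk 16, set 0) → MISS  vc=[17, 5, 24]
8: 0x35 (blk 13, set 1) → L1-HIT  vc=[17, 5, 24]
9: 0x36 (blk 13, set 1) → L1-HIT  vc=[17, 5, 24]
10: 0x47 (blk 17, set 1) → VC-HIT  vc=[13, 5, 24]
11: 0x37 (blk 13, set 1) → VC-HIT  vc=[17, 5, 24]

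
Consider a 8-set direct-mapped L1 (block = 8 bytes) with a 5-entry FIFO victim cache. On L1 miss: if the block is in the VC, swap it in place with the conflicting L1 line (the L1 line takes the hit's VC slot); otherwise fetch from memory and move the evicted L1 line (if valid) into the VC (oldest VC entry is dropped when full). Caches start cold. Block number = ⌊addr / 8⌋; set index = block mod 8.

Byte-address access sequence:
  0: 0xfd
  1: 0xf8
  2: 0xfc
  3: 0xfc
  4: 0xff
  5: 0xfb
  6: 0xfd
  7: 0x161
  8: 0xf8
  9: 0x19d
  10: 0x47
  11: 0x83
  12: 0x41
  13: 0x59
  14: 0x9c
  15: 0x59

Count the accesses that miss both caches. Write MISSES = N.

MISSES = 7

#0 0xfd→b31/s7 MISS; vc=[]
#1 0xf8→b31/s7 L1-HIT; vc=[]
#2 0xfc→b31/s7 L1-HIT; vc=[]
#3 0xfc→b31/s7 L1-HIT; vc=[]
#4 0xff→b31/s7 L1-HIT; vc=[]
#5 0xfb→b31/s7 L1-HIT; vc=[]
#6 0xfd→b31/s7 L1-HIT; vc=[]
#7 0x161→b44/s4 MISS; vc=[]
#8 0xf8→b31/s7 L1-HIT; vc=[]
#9 0x19d→b51/s3 MISS; vc=[]
#10 0x47→b8/s0 MISS; vc=[]
#11 0x83→b16/s0 MISS; vc=[8]
#12 0x41→b8/s0 VC-HIT; vc=[16]
#13 0x59→b11/s3 MISS; vc=[16,51]
#14 0x9c→b19/s3 MISS; vc=[16,51,11]
#15 0x59→b11/s3 VC-HIT; vc=[16,51,19]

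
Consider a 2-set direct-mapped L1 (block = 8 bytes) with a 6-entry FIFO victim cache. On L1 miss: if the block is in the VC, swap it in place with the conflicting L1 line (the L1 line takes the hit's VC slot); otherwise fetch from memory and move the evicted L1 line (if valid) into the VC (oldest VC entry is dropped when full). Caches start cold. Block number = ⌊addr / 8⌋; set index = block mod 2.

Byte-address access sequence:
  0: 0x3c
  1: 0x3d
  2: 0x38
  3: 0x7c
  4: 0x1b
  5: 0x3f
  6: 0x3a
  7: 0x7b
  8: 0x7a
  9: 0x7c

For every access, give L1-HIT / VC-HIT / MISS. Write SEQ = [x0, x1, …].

0: 0x3c (blk 7, set 1) → MISS  vc=[]
1: 0x3d (blk 7, set 1) → L1-HIT  vc=[]
2: 0x38 (blk 7, set 1) → L1-HIT  vc=[]
3: 0x7c (blk 15, set 1) → MISS  vc=[7]
4: 0x1b (blk 3, set 1) → MISS  vc=[7, 15]
5: 0x3f (blk 7, set 1) → VC-HIT  vc=[3, 15]
6: 0x3a (blk 7, set 1) → L1-HIT  vc=[3, 15]
7: 0x7b (blk 15, set 1) → VC-HIT  vc=[3, 7]
8: 0x7a (blk 15, set 1) → L1-HIT  vc=[3, 7]
9: 0x7c (blk 15, set 1) → L1-HIT  vc=[3, 7]

SEQ = [MISS, L1-HIT, L1-HIT, MISS, MISS, VC-HIT, L1-HIT, VC-HIT, L1-HIT, L1-HIT]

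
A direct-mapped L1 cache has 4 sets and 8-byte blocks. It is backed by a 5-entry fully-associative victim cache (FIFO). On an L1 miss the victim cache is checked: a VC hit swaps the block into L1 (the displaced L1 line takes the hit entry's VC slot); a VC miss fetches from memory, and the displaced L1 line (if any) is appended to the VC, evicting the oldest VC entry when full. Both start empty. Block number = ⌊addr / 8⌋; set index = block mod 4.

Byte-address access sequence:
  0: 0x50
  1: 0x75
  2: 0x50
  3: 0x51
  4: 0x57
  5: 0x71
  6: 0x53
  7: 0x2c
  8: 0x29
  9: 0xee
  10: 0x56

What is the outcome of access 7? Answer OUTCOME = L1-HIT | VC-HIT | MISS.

OUTCOME = MISS

0: 0x50 (blk 10, set 2) → MISS  vc=[]
1: 0x75 (blk 14, set 2) → MISS  vc=[10]
2: 0x50 (blk 10, set 2) → VC-HIT  vc=[14]
3: 0x51 (blk 10, set 2) → L1-HIT  vc=[14]
4: 0x57 (blk 10, set 2) → L1-HIT  vc=[14]
5: 0x71 (blk 14, set 2) → VC-HIT  vc=[10]
6: 0x53 (blk 10, set 2) → VC-HIT  vc=[14]
7: 0x2c (blk 5, set 1) → MISS  vc=[14]
8: 0x29 (blk 5, set 1) → L1-HIT  vc=[14]
9: 0xee (blk 29, set 1) → MISS  vc=[14, 5]
10: 0x56 (blk 10, set 2) → L1-HIT  vc=[14, 5]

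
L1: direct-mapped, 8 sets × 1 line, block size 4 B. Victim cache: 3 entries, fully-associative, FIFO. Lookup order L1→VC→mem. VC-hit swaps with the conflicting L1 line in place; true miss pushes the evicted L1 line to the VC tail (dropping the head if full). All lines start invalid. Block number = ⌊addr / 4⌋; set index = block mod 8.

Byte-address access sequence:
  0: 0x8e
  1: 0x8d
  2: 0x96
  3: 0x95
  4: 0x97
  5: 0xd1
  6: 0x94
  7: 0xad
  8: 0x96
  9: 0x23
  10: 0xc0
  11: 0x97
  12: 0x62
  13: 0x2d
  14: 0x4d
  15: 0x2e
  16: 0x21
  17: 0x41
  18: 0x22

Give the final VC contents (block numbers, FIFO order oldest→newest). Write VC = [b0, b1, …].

VC = [19, 24, 16]

#0 0x8e→b35/s3 MISS; vc=[]
#1 0x8d→b35/s3 L1-HIT; vc=[]
#2 0x96→b37/s5 MISS; vc=[]
#3 0x95→b37/s5 L1-HIT; vc=[]
#4 0x97→b37/s5 L1-HIT; vc=[]
#5 0xd1→b52/s4 MISS; vc=[]
#6 0x94→b37/s5 L1-HIT; vc=[]
#7 0xad→b43/s3 MISS; vc=[35]
#8 0x96→b37/s5 L1-HIT; vc=[35]
#9 0x23→b8/s0 MISS; vc=[35]
#10 0xc0→b48/s0 MISS; vc=[35,8]
#11 0x97→b37/s5 L1-HIT; vc=[35,8]
#12 0x62→b24/s0 MISS; vc=[35,8,48]
#13 0x2d→b11/s3 MISS; vc=[8,48,43]
#14 0x4d→b19/s3 MISS; vc=[48,43,11]
#15 0x2e→b11/s3 VC-HIT; vc=[48,43,19]
#16 0x21→b8/s0 MISS; vc=[43,19,24]
#17 0x41→b16/s0 MISS; vc=[19,24,8]
#18 0x22→b8/s0 VC-HIT; vc=[19,24,16]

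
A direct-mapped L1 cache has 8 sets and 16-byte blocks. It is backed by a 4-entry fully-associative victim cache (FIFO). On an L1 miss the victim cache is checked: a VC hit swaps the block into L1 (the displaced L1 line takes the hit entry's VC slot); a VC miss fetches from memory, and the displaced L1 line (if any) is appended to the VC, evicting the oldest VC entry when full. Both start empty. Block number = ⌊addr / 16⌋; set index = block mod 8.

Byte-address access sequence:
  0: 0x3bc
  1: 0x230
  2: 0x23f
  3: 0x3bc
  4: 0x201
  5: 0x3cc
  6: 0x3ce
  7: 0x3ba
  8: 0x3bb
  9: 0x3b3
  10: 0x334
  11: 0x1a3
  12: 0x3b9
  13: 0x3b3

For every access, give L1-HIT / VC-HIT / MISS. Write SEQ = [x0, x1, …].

  [0] addr=0x3bc blk=59 s=3: MISS | VC []
  [1] addr=0x230 blk=35 s=3: MISS | VC [59]
  [2] addr=0x23f blk=35 s=3: L1-HIT | VC [59]
  [3] addr=0x3bc blk=59 s=3: VC-HIT | VC [35]
  [4] addr=0x201 blk=32 s=0: MISS | VC [35]
  [5] addr=0x3cc blk=60 s=4: MISS | VC [35]
  [6] addr=0x3ce blk=60 s=4: L1-HIT | VC [35]
  [7] addr=0x3ba blk=59 s=3: L1-HIT | VC [35]
  [8] addr=0x3bb blk=59 s=3: L1-HIT | VC [35]
  [9] addr=0x3b3 blk=59 s=3: L1-HIT | VC [35]
  [10] addr=0x334 blk=51 s=3: MISS | VC [35, 59]
  [11] addr=0x1a3 blk=26 s=2: MISS | VC [35, 59]
  [12] addr=0x3b9 blk=59 s=3: VC-HIT | VC [35, 51]
  [13] addr=0x3b3 blk=59 s=3: L1-HIT | VC [35, 51]

SEQ = [MISS, MISS, L1-HIT, VC-HIT, MISS, MISS, L1-HIT, L1-HIT, L1-HIT, L1-HIT, MISS, MISS, VC-HIT, L1-HIT]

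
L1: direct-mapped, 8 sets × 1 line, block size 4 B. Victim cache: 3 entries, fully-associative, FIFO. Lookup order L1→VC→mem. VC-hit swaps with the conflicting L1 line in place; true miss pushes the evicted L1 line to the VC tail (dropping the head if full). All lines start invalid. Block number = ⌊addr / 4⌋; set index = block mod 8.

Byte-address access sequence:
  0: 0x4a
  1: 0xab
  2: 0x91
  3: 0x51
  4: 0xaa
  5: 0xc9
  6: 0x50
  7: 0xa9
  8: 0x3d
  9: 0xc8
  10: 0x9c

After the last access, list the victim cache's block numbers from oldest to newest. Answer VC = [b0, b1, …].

VC = [36, 42, 15]

  [0] addr=0x4a blk=18 s=2: MISS | VC []
  [1] addr=0xab blk=42 s=2: MISS | VC [18]
  [2] addr=0x91 blk=36 s=4: MISS | VC [18]
  [3] addr=0x51 blk=20 s=4: MISS | VC [18, 36]
  [4] addr=0xaa blk=42 s=2: L1-HIT | VC [18, 36]
  [5] addr=0xc9 blk=50 s=2: MISS | VC [18, 36, 42]
  [6] addr=0x50 blk=20 s=4: L1-HIT | VC [18, 36, 42]
  [7] addr=0xa9 blk=42 s=2: VC-HIT | VC [18, 36, 50]
  [8] addr=0x3d blk=15 s=7: MISS | VC [18, 36, 50]
  [9] addr=0xc8 blk=50 s=2: VC-HIT | VC [18, 36, 42]
  [10] addr=0x9c blk=39 s=7: MISS | VC [36, 42, 15]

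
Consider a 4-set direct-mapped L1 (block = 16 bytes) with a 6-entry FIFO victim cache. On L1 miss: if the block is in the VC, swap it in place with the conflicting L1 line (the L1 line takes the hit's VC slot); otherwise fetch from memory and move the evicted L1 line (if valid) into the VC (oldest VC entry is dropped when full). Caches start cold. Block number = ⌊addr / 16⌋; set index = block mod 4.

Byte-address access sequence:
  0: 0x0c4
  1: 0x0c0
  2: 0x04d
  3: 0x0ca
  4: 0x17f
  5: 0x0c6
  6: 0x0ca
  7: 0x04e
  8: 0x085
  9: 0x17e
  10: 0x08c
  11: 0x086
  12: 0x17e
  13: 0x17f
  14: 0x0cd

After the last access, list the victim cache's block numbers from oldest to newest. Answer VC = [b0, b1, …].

VC = [8, 4]

  [0] addr=0xc4 blk=12 s=0: MISS | VC []
  [1] addr=0xc0 blk=12 s=0: L1-HIT | VC []
  [2] addr=0x4d blk=4 s=0: MISS | VC [12]
  [3] addr=0xca blk=12 s=0: VC-HIT | VC [4]
  [4] addr=0x17f blk=23 s=3: MISS | VC [4]
  [5] addr=0xc6 blk=12 s=0: L1-HIT | VC [4]
  [6] addr=0xca blk=12 s=0: L1-HIT | VC [4]
  [7] addr=0x4e blk=4 s=0: VC-HIT | VC [12]
  [8] addr=0x85 blk=8 s=0: MISS | VC [12, 4]
  [9] addr=0x17e blk=23 s=3: L1-HIT | VC [12, 4]
  [10] addr=0x8c blk=8 s=0: L1-HIT | VC [12, 4]
  [11] addr=0x86 blk=8 s=0: L1-HIT | VC [12, 4]
  [12] addr=0x17e blk=23 s=3: L1-HIT | VC [12, 4]
  [13] addr=0x17f blk=23 s=3: L1-HIT | VC [12, 4]
  [14] addr=0xcd blk=12 s=0: VC-HIT | VC [8, 4]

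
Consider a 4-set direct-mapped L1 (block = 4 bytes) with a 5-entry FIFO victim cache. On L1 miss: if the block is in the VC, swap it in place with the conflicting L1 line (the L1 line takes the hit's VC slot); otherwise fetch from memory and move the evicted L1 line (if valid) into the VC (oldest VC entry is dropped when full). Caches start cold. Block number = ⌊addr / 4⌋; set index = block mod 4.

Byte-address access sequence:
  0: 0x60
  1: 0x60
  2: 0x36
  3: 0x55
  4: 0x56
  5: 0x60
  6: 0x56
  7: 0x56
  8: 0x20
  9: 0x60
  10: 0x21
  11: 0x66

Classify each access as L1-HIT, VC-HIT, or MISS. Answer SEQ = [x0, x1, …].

#0 0x60→b24/s0 MISS; vc=[]
#1 0x60→b24/s0 L1-HIT; vc=[]
#2 0x36→b13/s1 MISS; vc=[]
#3 0x55→b21/s1 MISS; vc=[13]
#4 0x56→b21/s1 L1-HIT; vc=[13]
#5 0x60→b24/s0 L1-HIT; vc=[13]
#6 0x56→b21/s1 L1-HIT; vc=[13]
#7 0x56→b21/s1 L1-HIT; vc=[13]
#8 0x20→b8/s0 MISS; vc=[13,24]
#9 0x60→b24/s0 VC-HIT; vc=[13,8]
#10 0x21→b8/s0 VC-HIT; vc=[13,24]
#11 0x66→b25/s1 MISS; vc=[13,24,21]

SEQ = [MISS, L1-HIT, MISS, MISS, L1-HIT, L1-HIT, L1-HIT, L1-HIT, MISS, VC-HIT, VC-HIT, MISS]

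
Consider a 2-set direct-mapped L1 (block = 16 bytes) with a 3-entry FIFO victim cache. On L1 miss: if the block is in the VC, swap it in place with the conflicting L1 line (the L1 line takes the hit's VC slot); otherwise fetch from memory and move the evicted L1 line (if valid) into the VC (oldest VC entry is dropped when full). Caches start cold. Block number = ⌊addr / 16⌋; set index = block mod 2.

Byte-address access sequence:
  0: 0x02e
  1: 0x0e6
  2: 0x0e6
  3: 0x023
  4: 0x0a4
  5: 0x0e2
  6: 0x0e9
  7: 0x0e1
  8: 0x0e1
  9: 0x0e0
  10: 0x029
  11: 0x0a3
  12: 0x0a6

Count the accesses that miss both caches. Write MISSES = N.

MISSES = 3

  [0] addr=0x2e blk=2 s=0: MISS | VC []
  [1] addr=0xe6 blk=14 s=0: MISS | VC [2]
  [2] addr=0xe6 blk=14 s=0: L1-HIT | VC [2]
  [3] addr=0x23 blk=2 s=0: VC-HIT | VC [14]
  [4] addr=0xa4 blk=10 s=0: MISS | VC [14, 2]
  [5] addr=0xe2 blk=14 s=0: VC-HIT | VC [10, 2]
  [6] addr=0xe9 blk=14 s=0: L1-HIT | VC [10, 2]
  [7] addr=0xe1 blk=14 s=0: L1-HIT | VC [10, 2]
  [8] addr=0xe1 blk=14 s=0: L1-HIT | VC [10, 2]
  [9] addr=0xe0 blk=14 s=0: L1-HIT | VC [10, 2]
  [10] addr=0x29 blk=2 s=0: VC-HIT | VC [10, 14]
  [11] addr=0xa3 blk=10 s=0: VC-HIT | VC [2, 14]
  [12] addr=0xa6 blk=10 s=0: L1-HIT | VC [2, 14]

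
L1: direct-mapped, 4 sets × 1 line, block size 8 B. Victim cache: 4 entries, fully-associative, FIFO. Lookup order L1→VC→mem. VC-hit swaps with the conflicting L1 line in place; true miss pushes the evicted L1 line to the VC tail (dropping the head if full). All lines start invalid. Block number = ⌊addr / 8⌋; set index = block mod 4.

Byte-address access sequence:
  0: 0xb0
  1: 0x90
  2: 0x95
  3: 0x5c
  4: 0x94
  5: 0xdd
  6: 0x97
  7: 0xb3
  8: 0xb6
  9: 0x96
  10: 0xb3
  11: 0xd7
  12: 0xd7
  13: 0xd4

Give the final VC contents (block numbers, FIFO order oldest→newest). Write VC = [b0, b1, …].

VC = [18, 11, 22]

  [0] addr=0xb0 blk=22 s=2: MISS | VC []
  [1] addr=0x90 blk=18 s=2: MISS | VC [22]
  [2] addr=0x95 blk=18 s=2: L1-HIT | VC [22]
  [3] addr=0x5c blk=11 s=3: MISS | VC [22]
  [4] addr=0x94 blk=18 s=2: L1-HIT | VC [22]
  [5] addr=0xdd blk=27 s=3: MISS | VC [22, 11]
  [6] addr=0x97 blk=18 s=2: L1-HIT | VC [22, 11]
  [7] addr=0xb3 blk=22 s=2: VC-HIT | VC [18, 11]
  [8] addr=0xb6 blk=22 s=2: L1-HIT | VC [18, 11]
  [9] addr=0x96 blk=18 s=2: VC-HIT | VC [22, 11]
  [10] addr=0xb3 blk=22 s=2: VC-HIT | VC [18, 11]
  [11] addr=0xd7 blk=26 s=2: MISS | VC [18, 11, 22]
  [12] addr=0xd7 blk=26 s=2: L1-HIT | VC [18, 11, 22]
  [13] addr=0xd4 blk=26 s=2: L1-HIT | VC [18, 11, 22]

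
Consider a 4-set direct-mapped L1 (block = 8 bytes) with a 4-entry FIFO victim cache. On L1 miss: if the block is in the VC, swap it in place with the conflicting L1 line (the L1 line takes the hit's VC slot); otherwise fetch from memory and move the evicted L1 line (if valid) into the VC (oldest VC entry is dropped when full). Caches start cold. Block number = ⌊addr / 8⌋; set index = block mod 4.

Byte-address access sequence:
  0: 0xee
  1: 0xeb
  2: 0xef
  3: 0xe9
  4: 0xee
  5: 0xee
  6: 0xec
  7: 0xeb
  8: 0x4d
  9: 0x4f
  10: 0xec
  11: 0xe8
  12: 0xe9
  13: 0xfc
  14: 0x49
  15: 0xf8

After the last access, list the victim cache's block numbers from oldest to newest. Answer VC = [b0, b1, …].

VC = [29]

  [0] addr=0xee blk=29 s=1: MISS | VC []
  [1] addr=0xeb blk=29 s=1: L1-HIT | VC []
  [2] addr=0xef blk=29 s=1: L1-HIT | VC []
  [3] addr=0xe9 blk=29 s=1: L1-HIT | VC []
  [4] addr=0xee blk=29 s=1: L1-HIT | VC []
  [5] addr=0xee blk=29 s=1: L1-HIT | VC []
  [6] addr=0xec blk=29 s=1: L1-HIT | VC []
  [7] addr=0xeb blk=29 s=1: L1-HIT | VC []
  [8] addr=0x4d blk=9 s=1: MISS | VC [29]
  [9] addr=0x4f blk=9 s=1: L1-HIT | VC [29]
  [10] addr=0xec blk=29 s=1: VC-HIT | VC [9]
  [11] addr=0xe8 blk=29 s=1: L1-HIT | VC [9]
  [12] addr=0xe9 blk=29 s=1: L1-HIT | VC [9]
  [13] addr=0xfc blk=31 s=3: MISS | VC [9]
  [14] addr=0x49 blk=9 s=1: VC-HIT | VC [29]
  [15] addr=0xf8 blk=31 s=3: L1-HIT | VC [29]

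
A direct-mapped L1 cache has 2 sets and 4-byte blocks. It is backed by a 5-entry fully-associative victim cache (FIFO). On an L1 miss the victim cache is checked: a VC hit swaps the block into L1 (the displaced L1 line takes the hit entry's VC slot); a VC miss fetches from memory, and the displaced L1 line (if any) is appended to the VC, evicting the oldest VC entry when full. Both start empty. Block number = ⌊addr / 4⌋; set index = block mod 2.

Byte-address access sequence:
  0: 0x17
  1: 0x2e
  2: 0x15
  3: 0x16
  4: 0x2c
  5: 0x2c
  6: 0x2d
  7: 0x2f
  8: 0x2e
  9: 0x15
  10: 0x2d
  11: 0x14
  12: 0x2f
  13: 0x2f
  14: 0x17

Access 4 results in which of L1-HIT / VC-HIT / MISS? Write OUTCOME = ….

#0 0x17→b5/s1 MISS; vc=[]
#1 0x2e→b11/s1 MISS; vc=[5]
#2 0x15→b5/s1 VC-HIT; vc=[11]
#3 0x16→b5/s1 L1-HIT; vc=[11]
#4 0x2c→b11/s1 VC-HIT; vc=[5]
#5 0x2c→b11/s1 L1-HIT; vc=[5]
#6 0x2d→b11/s1 L1-HIT; vc=[5]
#7 0x2f→b11/s1 L1-HIT; vc=[5]
#8 0x2e→b11/s1 L1-HIT; vc=[5]
#9 0x15→b5/s1 VC-HIT; vc=[11]
#10 0x2d→b11/s1 VC-HIT; vc=[5]
#11 0x14→b5/s1 VC-HIT; vc=[11]
#12 0x2f→b11/s1 VC-HIT; vc=[5]
#13 0x2f→b11/s1 L1-HIT; vc=[5]
#14 0x17→b5/s1 VC-HIT; vc=[11]

OUTCOME = VC-HIT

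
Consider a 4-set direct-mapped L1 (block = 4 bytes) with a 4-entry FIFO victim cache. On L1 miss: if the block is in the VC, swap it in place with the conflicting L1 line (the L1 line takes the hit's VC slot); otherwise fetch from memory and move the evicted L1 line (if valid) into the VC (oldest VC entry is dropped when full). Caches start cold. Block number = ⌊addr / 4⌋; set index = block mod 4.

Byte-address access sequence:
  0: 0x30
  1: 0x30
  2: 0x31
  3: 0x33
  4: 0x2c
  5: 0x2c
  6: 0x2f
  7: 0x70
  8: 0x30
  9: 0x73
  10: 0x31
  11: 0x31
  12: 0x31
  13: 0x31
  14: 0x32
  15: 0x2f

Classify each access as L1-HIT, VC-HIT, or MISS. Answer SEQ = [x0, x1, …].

0: 0x30 (blk 12, set 0) → MISS  vc=[]
1: 0x30 (blk 12, set 0) → L1-HIT  vc=[]
2: 0x31 (blk 12, set 0) → L1-HIT  vc=[]
3: 0x33 (blk 12, set 0) → L1-HIT  vc=[]
4: 0x2c (blk 11, set 3) → MISS  vc=[]
5: 0x2c (blk 11, set 3) → L1-HIT  vc=[]
6: 0x2f (blk 11, set 3) → L1-HIT  vc=[]
7: 0x70 (blk 28, set 0) → MISS  vc=[12]
8: 0x30 (blk 12, set 0) → VC-HIT  vc=[28]
9: 0x73 (blk 28, set 0) → VC-HIT  vc=[12]
10: 0x31 (blk 12, set 0) → VC-HIT  vc=[28]
11: 0x31 (blk 12, set 0) → L1-HIT  vc=[28]
12: 0x31 (blk 12, set 0) → L1-HIT  vc=[28]
13: 0x31 (blk 12, set 0) → L1-HIT  vc=[28]
14: 0x32 (blk 12, set 0) → L1-HIT  vc=[28]
15: 0x2f (blk 11, set 3) → L1-HIT  vc=[28]

SEQ = [MISS, L1-HIT, L1-HIT, L1-HIT, MISS, L1-HIT, L1-HIT, MISS, VC-HIT, VC-HIT, VC-HIT, L1-HIT, L1-HIT, L1-HIT, L1-HIT, L1-HIT]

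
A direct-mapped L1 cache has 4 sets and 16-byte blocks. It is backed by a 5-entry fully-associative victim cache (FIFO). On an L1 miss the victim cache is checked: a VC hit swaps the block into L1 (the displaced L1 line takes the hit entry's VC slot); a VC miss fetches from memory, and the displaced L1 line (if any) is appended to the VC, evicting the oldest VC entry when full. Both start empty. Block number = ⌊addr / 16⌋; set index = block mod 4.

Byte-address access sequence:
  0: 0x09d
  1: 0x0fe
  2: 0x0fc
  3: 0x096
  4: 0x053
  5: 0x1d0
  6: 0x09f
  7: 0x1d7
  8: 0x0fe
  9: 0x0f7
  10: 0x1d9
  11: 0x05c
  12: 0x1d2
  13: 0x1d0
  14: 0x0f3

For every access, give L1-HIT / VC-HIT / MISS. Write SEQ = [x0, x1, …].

#0 0x9d→b9/s1 MISS; vc=[]
#1 0xfe→b15/s3 MISS; vc=[]
#2 0xfc→b15/s3 L1-HIT; vc=[]
#3 0x96→b9/s1 L1-HIT; vc=[]
#4 0x53→b5/s1 MISS; vc=[9]
#5 0x1d0→b29/s1 MISS; vc=[9,5]
#6 0x9f→b9/s1 VC-HIT; vc=[29,5]
#7 0x1d7→b29/s1 VC-HIT; vc=[9,5]
#8 0xfe→b15/s3 L1-HIT; vc=[9,5]
#9 0xf7→b15/s3 L1-HIT; vc=[9,5]
#10 0x1d9→b29/s1 L1-HIT; vc=[9,5]
#11 0x5c→b5/s1 VC-HIT; vc=[9,29]
#12 0x1d2→b29/s1 VC-HIT; vc=[9,5]
#13 0x1d0→b29/s1 L1-HIT; vc=[9,5]
#14 0xf3→b15/s3 L1-HIT; vc=[9,5]

SEQ = [MISS, MISS, L1-HIT, L1-HIT, MISS, MISS, VC-HIT, VC-HIT, L1-HIT, L1-HIT, L1-HIT, VC-HIT, VC-HIT, L1-HIT, L1-HIT]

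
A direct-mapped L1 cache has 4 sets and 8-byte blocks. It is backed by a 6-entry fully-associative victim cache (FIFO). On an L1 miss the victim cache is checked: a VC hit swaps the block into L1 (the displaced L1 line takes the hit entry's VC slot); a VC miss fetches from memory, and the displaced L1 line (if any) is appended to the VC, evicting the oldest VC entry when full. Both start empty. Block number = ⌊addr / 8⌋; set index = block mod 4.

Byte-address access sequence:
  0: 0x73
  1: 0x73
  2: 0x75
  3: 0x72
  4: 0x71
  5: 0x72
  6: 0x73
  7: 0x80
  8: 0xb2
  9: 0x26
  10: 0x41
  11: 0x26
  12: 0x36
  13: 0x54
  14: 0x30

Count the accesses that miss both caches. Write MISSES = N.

#0 0x73→b14/s2 MISS; vc=[]
#1 0x73→b14/s2 L1-HIT; vc=[]
#2 0x75→b14/s2 L1-HIT; vc=[]
#3 0x72→b14/s2 L1-HIT; vc=[]
#4 0x71→b14/s2 L1-HIT; vc=[]
#5 0x72→b14/s2 L1-HIT; vc=[]
#6 0x73→b14/s2 L1-HIT; vc=[]
#7 0x80→b16/s0 MISS; vc=[]
#8 0xb2→b22/s2 MISS; vc=[14]
#9 0x26→b4/s0 MISS; vc=[14,16]
#10 0x41→b8/s0 MISS; vc=[14,16,4]
#11 0x26→b4/s0 VC-HIT; vc=[14,16,8]
#12 0x36→b6/s2 MISS; vc=[14,16,8,22]
#13 0x54→b10/s2 MISS; vc=[14,16,8,22,6]
#14 0x30→b6/s2 VC-HIT; vc=[14,16,8,22,10]

MISSES = 7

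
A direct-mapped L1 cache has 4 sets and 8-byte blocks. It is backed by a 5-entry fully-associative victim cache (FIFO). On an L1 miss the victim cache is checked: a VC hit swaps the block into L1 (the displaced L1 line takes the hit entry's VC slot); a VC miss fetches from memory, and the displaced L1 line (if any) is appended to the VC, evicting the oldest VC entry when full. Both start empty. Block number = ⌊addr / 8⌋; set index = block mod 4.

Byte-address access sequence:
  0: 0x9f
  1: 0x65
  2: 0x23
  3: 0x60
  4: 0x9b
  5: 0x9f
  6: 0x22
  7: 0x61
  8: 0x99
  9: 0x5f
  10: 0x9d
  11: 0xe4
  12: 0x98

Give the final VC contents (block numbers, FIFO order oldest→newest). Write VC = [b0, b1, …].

VC = [4, 11, 12]

0: 0x9f (blk 19, set 3) → MISS  vc=[]
1: 0x65 (blk 12, set 0) → MISS  vc=[]
2: 0x23 (blk 4, set 0) → MISS  vc=[12]
3: 0x60 (blk 12, set 0) → VC-HIT  vc=[4]
4: 0x9b (blk 19, set 3) → L1-HIT  vc=[4]
5: 0x9f (blk 19, set 3) → L1-HIT  vc=[4]
6: 0x22 (blk 4, set 0) → VC-HIT  vc=[12]
7: 0x61 (blk 12, set 0) → VC-HIT  vc=[4]
8: 0x99 (blk 19, set 3) → L1-HIT  vc=[4]
9: 0x5f (blk 11, set 3) → MISS  vc=[4, 19]
10: 0x9d (blk 19, set 3) → VC-HIT  vc=[4, 11]
11: 0xe4 (blk 28, set 0) → MISS  vc=[4, 11, 12]
12: 0x98 (blk 19, set 3) → L1-HIT  vc=[4, 11, 12]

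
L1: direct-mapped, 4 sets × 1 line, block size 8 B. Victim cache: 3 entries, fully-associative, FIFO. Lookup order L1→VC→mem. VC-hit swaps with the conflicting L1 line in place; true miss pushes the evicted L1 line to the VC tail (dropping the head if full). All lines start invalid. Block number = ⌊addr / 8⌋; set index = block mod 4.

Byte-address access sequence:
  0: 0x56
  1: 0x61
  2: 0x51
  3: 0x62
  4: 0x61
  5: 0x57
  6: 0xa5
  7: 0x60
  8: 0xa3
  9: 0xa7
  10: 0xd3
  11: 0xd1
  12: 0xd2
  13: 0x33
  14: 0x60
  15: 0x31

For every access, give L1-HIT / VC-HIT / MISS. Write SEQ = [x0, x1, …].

#0 0x56→b10/s2 MISS; vc=[]
#1 0x61→b12/s0 MISS; vc=[]
#2 0x51→b10/s2 L1-HIT; vc=[]
#3 0x62→b12/s0 L1-HIT; vc=[]
#4 0x61→b12/s0 L1-HIT; vc=[]
#5 0x57→b10/s2 L1-HIT; vc=[]
#6 0xa5→b20/s0 MISS; vc=[12]
#7 0x60→b12/s0 VC-HIT; vc=[20]
#8 0xa3→b20/s0 VC-HIT; vc=[12]
#9 0xa7→b20/s0 L1-HIT; vc=[12]
#10 0xd3→b26/s2 MISS; vc=[12,10]
#11 0xd1→b26/s2 L1-HIT; vc=[12,10]
#12 0xd2→b26/s2 L1-HIT; vc=[12,10]
#13 0x33→b6/s2 MISS; vc=[12,10,26]
#14 0x60→b12/s0 VC-HIT; vc=[20,10,26]
#15 0x31→b6/s2 L1-HIT; vc=[20,10,26]

SEQ = [MISS, MISS, L1-HIT, L1-HIT, L1-HIT, L1-HIT, MISS, VC-HIT, VC-HIT, L1-HIT, MISS, L1-HIT, L1-HIT, MISS, VC-HIT, L1-HIT]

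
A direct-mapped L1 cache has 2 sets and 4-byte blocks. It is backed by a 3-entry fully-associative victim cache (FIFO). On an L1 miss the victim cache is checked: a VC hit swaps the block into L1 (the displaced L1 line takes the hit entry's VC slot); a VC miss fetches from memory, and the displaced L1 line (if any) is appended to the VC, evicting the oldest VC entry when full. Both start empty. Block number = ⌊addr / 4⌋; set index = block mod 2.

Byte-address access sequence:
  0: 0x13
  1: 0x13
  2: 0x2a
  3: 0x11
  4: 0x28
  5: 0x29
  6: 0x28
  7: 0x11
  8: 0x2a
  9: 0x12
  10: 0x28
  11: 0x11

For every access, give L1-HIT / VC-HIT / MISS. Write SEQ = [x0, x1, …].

SEQ = [MISS, L1-HIT, MISS, VC-HIT, VC-HIT, L1-HIT, L1-HIT, VC-HIT, VC-HIT, VC-HIT, VC-HIT, VC-HIT]

  [0] addr=0x13 blk=4 s=0: MISS | VC []
  [1] addr=0x13 blk=4 s=0: L1-HIT | VC []
  [2] addr=0x2a blk=10 s=0: MISS | VC [4]
  [3] addr=0x11 blk=4 s=0: VC-HIT | VC [10]
  [4] addr=0x28 blk=10 s=0: VC-HIT | VC [4]
  [5] addr=0x29 blk=10 s=0: L1-HIT | VC [4]
  [6] addr=0x28 blk=10 s=0: L1-HIT | VC [4]
  [7] addr=0x11 blk=4 s=0: VC-HIT | VC [10]
  [8] addr=0x2a blk=10 s=0: VC-HIT | VC [4]
  [9] addr=0x12 blk=4 s=0: VC-HIT | VC [10]
  [10] addr=0x28 blk=10 s=0: VC-HIT | VC [4]
  [11] addr=0x11 blk=4 s=0: VC-HIT | VC [10]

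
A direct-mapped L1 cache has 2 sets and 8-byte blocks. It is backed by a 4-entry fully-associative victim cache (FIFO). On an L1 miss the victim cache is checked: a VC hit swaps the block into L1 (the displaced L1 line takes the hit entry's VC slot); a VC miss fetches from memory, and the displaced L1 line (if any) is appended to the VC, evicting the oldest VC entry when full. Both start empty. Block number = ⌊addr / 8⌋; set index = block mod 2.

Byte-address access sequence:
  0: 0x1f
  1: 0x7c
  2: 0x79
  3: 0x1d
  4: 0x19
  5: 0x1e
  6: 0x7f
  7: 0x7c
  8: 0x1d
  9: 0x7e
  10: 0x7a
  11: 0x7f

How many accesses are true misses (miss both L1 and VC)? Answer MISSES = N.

MISSES = 2

  [0] addr=0x1f blk=3 s=1: MISS | VC []
  [1] addr=0x7c blk=15 s=1: MISS | VC [3]
  [2] addr=0x79 blk=15 s=1: L1-HIT | VC [3]
  [3] addr=0x1d blk=3 s=1: VC-HIT | VC [15]
  [4] addr=0x19 blk=3 s=1: L1-HIT | VC [15]
  [5] addr=0x1e blk=3 s=1: L1-HIT | VC [15]
  [6] addr=0x7f blk=15 s=1: VC-HIT | VC [3]
  [7] addr=0x7c blk=15 s=1: L1-HIT | VC [3]
  [8] addr=0x1d blk=3 s=1: VC-HIT | VC [15]
  [9] addr=0x7e blk=15 s=1: VC-HIT | VC [3]
  [10] addr=0x7a blk=15 s=1: L1-HIT | VC [3]
  [11] addr=0x7f blk=15 s=1: L1-HIT | VC [3]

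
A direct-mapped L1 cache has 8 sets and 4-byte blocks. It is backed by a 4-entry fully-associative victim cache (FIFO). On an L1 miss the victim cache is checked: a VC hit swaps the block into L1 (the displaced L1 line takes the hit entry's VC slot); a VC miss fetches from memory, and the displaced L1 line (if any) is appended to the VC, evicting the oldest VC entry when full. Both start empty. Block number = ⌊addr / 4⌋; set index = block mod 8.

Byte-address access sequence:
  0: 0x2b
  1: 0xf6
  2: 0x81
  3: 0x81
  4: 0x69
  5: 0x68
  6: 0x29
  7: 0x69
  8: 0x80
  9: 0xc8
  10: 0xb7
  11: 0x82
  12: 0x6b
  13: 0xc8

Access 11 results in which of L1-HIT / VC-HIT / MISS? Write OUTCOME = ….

  [0] addr=0x2b blk=10 s=2: MISS | VC []
  [1] addr=0xf6 blk=61 s=5: MISS | VC []
  [2] addr=0x81 blk=32 s=0: MISS | VC []
  [3] addr=0x81 blk=32 s=0: L1-HIT | VC []
  [4] addr=0x69 blk=26 s=2: MISS | VC [10]
  [5] addr=0x68 blk=26 s=2: L1-HIT | VC [10]
  [6] addr=0x29 blk=10 s=2: VC-HIT | VC [26]
  [7] addr=0x69 blk=26 s=2: VC-HIT | VC [10]
  [8] addr=0x80 blk=32 s=0: L1-HIT | VC [10]
  [9] addr=0xc8 blk=50 s=2: MISS | VC [10, 26]
  [10] addr=0xb7 blk=45 s=5: MISS | VC [10, 26, 61]
  [11] addr=0x82 blk=32 s=0: L1-HIT | VC [10, 26, 61]
  [12] addr=0x6b blk=26 s=2: VC-HIT | VC [10, 50, 61]
  [13] addr=0xc8 blk=50 s=2: VC-HIT | VC [10, 26, 61]

OUTCOME = L1-HIT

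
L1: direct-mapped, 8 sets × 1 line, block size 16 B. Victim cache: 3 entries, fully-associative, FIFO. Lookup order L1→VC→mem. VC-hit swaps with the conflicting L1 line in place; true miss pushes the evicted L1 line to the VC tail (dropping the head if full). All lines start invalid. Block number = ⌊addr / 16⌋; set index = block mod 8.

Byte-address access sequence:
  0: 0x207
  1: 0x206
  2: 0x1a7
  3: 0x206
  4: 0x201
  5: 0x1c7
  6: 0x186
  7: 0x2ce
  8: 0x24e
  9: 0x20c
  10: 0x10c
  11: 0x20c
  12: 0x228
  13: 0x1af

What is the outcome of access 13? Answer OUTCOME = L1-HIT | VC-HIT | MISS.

OUTCOME = VC-HIT

#0 0x207→b32/s0 MISS; vc=[]
#1 0x206→b32/s0 L1-HIT; vc=[]
#2 0x1a7→b26/s2 MISS; vc=[]
#3 0x206→b32/s0 L1-HIT; vc=[]
#4 0x201→b32/s0 L1-HIT; vc=[]
#5 0x1c7→b28/s4 MISS; vc=[]
#6 0x186→b24/s0 MISS; vc=[32]
#7 0x2ce→b44/s4 MISS; vc=[32,28]
#8 0x24e→b36/s4 MISS; vc=[32,28,44]
#9 0x20c→b32/s0 VC-HIT; vc=[24,28,44]
#10 0x10c→b16/s0 MISS; vc=[28,44,32]
#11 0x20c→b32/s0 VC-HIT; vc=[28,44,16]
#12 0x228→b34/s2 MISS; vc=[44,16,26]
#13 0x1af→b26/s2 VC-HIT; vc=[44,16,34]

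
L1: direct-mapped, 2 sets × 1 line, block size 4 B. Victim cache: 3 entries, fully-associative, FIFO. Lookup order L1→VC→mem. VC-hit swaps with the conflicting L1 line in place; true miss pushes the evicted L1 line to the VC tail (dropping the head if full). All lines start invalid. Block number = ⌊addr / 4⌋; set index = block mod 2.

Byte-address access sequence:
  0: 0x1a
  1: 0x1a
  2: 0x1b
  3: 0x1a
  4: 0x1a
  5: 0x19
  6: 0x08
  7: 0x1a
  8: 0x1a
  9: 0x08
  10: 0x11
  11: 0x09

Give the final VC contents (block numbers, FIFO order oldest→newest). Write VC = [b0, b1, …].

VC = [6, 4]

  [0] addr=0x1a blk=6 s=0: MISS | VC []
  [1] addr=0x1a blk=6 s=0: L1-HIT | VC []
  [2] addr=0x1b blk=6 s=0: L1-HIT | VC []
  [3] addr=0x1a blk=6 s=0: L1-HIT | VC []
  [4] addr=0x1a blk=6 s=0: L1-HIT | VC []
  [5] addr=0x19 blk=6 s=0: L1-HIT | VC []
  [6] addr=0x8 blk=2 s=0: MISS | VC [6]
  [7] addr=0x1a blk=6 s=0: VC-HIT | VC [2]
  [8] addr=0x1a blk=6 s=0: L1-HIT | VC [2]
  [9] addr=0x8 blk=2 s=0: VC-HIT | VC [6]
  [10] addr=0x11 blk=4 s=0: MISS | VC [6, 2]
  [11] addr=0x9 blk=2 s=0: VC-HIT | VC [6, 4]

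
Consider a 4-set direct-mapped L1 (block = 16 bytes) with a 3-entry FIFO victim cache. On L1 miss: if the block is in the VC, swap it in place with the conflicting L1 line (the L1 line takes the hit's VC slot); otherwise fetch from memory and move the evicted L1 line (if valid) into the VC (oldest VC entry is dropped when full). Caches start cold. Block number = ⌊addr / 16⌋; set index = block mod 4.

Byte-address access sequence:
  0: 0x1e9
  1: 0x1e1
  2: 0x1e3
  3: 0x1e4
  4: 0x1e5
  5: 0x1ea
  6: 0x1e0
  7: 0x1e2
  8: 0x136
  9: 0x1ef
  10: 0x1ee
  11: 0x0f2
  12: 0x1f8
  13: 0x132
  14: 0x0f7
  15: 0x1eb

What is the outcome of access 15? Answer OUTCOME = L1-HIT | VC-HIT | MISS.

OUTCOME = L1-HIT

  [0] addr=0x1e9 blk=30 s=2: MISS | VC []
  [1] addr=0x1e1 blk=30 s=2: L1-HIT | VC []
  [2] addr=0x1e3 blk=30 s=2: L1-HIT | VC []
  [3] addr=0x1e4 blk=30 s=2: L1-HIT | VC []
  [4] addr=0x1e5 blk=30 s=2: L1-HIT | VC []
  [5] addr=0x1ea blk=30 s=2: L1-HIT | VC []
  [6] addr=0x1e0 blk=30 s=2: L1-HIT | VC []
  [7] addr=0x1e2 blk=30 s=2: L1-HIT | VC []
  [8] addr=0x136 blk=19 s=3: MISS | VC []
  [9] addr=0x1ef blk=30 s=2: L1-HIT | VC []
  [10] addr=0x1ee blk=30 s=2: L1-HIT | VC []
  [11] addr=0xf2 blk=15 s=3: MISS | VC [19]
  [12] addr=0x1f8 blk=31 s=3: MISS | VC [19, 15]
  [13] addr=0x132 blk=19 s=3: VC-HIT | VC [31, 15]
  [14] addr=0xf7 blk=15 s=3: VC-HIT | VC [31, 19]
  [15] addr=0x1eb blk=30 s=2: L1-HIT | VC [31, 19]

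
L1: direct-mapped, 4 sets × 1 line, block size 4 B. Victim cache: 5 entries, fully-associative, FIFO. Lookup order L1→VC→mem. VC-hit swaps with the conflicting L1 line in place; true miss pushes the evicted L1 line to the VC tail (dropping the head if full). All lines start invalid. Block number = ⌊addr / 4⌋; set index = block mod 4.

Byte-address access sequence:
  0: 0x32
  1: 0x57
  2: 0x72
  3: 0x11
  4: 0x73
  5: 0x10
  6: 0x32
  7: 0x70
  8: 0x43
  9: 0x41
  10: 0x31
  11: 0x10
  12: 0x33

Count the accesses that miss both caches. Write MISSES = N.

MISSES = 5

#0 0x32→b12/s0 MISS; vc=[]
#1 0x57→b21/s1 MISS; vc=[]
#2 0x72→b28/s0 MISS; vc=[12]
#3 0x11→b4/s0 MISS; vc=[12,28]
#4 0x73→b28/s0 VC-HIT; vc=[12,4]
#5 0x10→b4/s0 VC-HIT; vc=[12,28]
#6 0x32→b12/s0 VC-HIT; vc=[4,28]
#7 0x70→b28/s0 VC-HIT; vc=[4,12]
#8 0x43→b16/s0 MISS; vc=[4,12,28]
#9 0x41→b16/s0 L1-HIT; vc=[4,12,28]
#10 0x31→b12/s0 VC-HIT; vc=[4,16,28]
#11 0x10→b4/s0 VC-HIT; vc=[12,16,28]
#12 0x33→b12/s0 VC-HIT; vc=[4,16,28]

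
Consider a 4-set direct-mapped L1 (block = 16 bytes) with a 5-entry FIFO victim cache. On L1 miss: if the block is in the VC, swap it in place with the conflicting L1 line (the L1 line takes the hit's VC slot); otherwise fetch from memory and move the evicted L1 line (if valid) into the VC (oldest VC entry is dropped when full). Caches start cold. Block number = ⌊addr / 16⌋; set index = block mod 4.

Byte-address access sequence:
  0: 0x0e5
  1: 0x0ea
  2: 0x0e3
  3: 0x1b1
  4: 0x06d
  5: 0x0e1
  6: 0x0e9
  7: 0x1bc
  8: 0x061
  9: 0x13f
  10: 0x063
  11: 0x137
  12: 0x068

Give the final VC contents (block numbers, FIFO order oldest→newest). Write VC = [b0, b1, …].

VC = [14, 27]

#0 0xe5→b14/s2 MISS; vc=[]
#1 0xea→b14/s2 L1-HIT; vc=[]
#2 0xe3→b14/s2 L1-HIT; vc=[]
#3 0x1b1→b27/s3 MISS; vc=[]
#4 0x6d→b6/s2 MISS; vc=[14]
#5 0xe1→b14/s2 VC-HIT; vc=[6]
#6 0xe9→b14/s2 L1-HIT; vc=[6]
#7 0x1bc→b27/s3 L1-HIT; vc=[6]
#8 0x61→b6/s2 VC-HIT; vc=[14]
#9 0x13f→b19/s3 MISS; vc=[14,27]
#10 0x63→b6/s2 L1-HIT; vc=[14,27]
#11 0x137→b19/s3 L1-HIT; vc=[14,27]
#12 0x68→b6/s2 L1-HIT; vc=[14,27]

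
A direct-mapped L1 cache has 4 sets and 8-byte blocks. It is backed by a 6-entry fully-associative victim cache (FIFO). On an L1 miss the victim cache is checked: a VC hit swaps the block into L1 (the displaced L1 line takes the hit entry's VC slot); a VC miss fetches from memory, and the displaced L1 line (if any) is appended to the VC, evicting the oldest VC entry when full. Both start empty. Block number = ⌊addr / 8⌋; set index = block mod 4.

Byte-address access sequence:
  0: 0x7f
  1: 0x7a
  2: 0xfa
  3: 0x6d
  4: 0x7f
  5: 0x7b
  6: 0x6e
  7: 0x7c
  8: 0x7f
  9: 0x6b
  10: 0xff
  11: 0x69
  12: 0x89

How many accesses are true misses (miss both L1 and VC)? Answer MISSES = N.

  [0] addr=0x7f blk=15 s=3: MISS | VC []
  [1] addr=0x7a blk=15 s=3: L1-HIT | VC []
  [2] addr=0xfa blk=31 s=3: MISS | VC [15]
  [3] addr=0x6d blk=13 s=1: MISS | VC [15]
  [4] addr=0x7f blk=15 s=3: VC-HIT | VC [31]
  [5] addr=0x7b blk=15 s=3: L1-HIT | VC [31]
  [6] addr=0x6e blk=13 s=1: L1-HIT | VC [31]
  [7] addr=0x7c blk=15 s=3: L1-HIT | VC [31]
  [8] addr=0x7f blk=15 s=3: L1-HIT | VC [31]
  [9] addr=0x6b blk=13 s=1: L1-HIT | VC [31]
  [10] addr=0xff blk=31 s=3: VC-HIT | VC [15]
  [11] addr=0x69 blk=13 s=1: L1-HIT | VC [15]
  [12] addr=0x89 blk=17 s=1: MISS | VC [15, 13]

MISSES = 4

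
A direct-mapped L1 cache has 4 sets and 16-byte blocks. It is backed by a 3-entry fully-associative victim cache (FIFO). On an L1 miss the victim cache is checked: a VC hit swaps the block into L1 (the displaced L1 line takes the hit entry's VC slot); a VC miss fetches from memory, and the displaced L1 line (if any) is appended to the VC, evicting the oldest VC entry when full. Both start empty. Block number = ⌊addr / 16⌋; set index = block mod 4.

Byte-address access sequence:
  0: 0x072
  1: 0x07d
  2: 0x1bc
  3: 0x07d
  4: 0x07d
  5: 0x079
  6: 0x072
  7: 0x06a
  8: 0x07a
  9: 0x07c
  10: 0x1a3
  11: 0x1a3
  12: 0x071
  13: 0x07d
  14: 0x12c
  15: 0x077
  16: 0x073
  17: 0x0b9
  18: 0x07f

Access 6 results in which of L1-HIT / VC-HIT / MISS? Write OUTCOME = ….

OUTCOME = L1-HIT

  [0] addr=0x72 blk=7 s=3: MISS | VC []
  [1] addr=0x7d blk=7 s=3: L1-HIT | VC []
  [2] addr=0x1bc blk=27 s=3: MISS | VC [7]
  [3] addr=0x7d blk=7 s=3: VC-HIT | VC [27]
  [4] addr=0x7d blk=7 s=3: L1-HIT | VC [27]
  [5] addr=0x79 blk=7 s=3: L1-HIT | VC [27]
  [6] addr=0x72 blk=7 s=3: L1-HIT | VC [27]
  [7] addr=0x6a blk=6 s=2: MISS | VC [27]
  [8] addr=0x7a blk=7 s=3: L1-HIT | VC [27]
  [9] addr=0x7c blk=7 s=3: L1-HIT | VC [27]
  [10] addr=0x1a3 blk=26 s=2: MISS | VC [27, 6]
  [11] addr=0x1a3 blk=26 s=2: L1-HIT | VC [27, 6]
  [12] addr=0x71 blk=7 s=3: L1-HIT | VC [27, 6]
  [13] addr=0x7d blk=7 s=3: L1-HIT | VC [27, 6]
  [14] addr=0x12c blk=18 s=2: MISS | VC [27, 6, 26]
  [15] addr=0x77 blk=7 s=3: L1-HIT | VC [27, 6, 26]
  [16] addr=0x73 blk=7 s=3: L1-HIT | VC [27, 6, 26]
  [17] addr=0xb9 blk=11 s=3: MISS | VC [6, 26, 7]
  [18] addr=0x7f blk=7 s=3: VC-HIT | VC [6, 26, 11]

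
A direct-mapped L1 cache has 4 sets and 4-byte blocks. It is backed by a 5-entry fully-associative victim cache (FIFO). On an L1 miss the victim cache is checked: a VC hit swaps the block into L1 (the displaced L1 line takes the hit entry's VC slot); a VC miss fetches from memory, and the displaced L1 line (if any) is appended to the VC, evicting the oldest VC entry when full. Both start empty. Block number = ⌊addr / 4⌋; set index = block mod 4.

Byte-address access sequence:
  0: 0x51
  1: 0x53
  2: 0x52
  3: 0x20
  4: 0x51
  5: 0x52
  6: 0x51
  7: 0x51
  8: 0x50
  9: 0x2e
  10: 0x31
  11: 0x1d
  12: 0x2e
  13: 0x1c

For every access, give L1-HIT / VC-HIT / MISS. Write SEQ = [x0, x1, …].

SEQ = [MISS, L1-HIT, L1-HIT, MISS, VC-HIT, L1-HIT, L1-HIT, L1-HIT, L1-HIT, MISS, MISS, MISS, VC-HIT, VC-HIT]

0: 0x51 (blk 20, set 0) → MISS  vc=[]
1: 0x53 (blk 20, set 0) → L1-HIT  vc=[]
2: 0x52 (blk 20, set 0) → L1-HIT  vc=[]
3: 0x20 (blk 8, set 0) → MISS  vc=[20]
4: 0x51 (blk 20, set 0) → VC-HIT  vc=[8]
5: 0x52 (blk 20, set 0) → L1-HIT  vc=[8]
6: 0x51 (blk 20, set 0) → L1-HIT  vc=[8]
7: 0x51 (blk 20, set 0) → L1-HIT  vc=[8]
8: 0x50 (blk 20, set 0) → L1-HIT  vc=[8]
9: 0x2e (blk 11, set 3) → MISS  vc=[8]
10: 0x31 (blk 12, set 0) → MISS  vc=[8, 20]
11: 0x1d (blk 7, set 3) → MISS  vc=[8, 20, 11]
12: 0x2e (blk 11, set 3) → VC-HIT  vc=[8, 20, 7]
13: 0x1c (blk 7, set 3) → VC-HIT  vc=[8, 20, 11]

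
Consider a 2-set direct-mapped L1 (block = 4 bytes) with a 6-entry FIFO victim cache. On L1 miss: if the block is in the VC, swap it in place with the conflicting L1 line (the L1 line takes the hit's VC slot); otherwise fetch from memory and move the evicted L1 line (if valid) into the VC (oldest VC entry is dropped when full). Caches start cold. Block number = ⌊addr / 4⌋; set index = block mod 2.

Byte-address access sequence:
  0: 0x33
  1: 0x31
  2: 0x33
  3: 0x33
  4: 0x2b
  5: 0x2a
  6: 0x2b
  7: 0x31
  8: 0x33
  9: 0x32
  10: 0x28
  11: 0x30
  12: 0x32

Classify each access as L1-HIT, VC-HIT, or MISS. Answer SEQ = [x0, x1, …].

SEQ = [MISS, L1-HIT, L1-HIT, L1-HIT, MISS, L1-HIT, L1-HIT, VC-HIT, L1-HIT, L1-HIT, VC-HIT, VC-HIT, L1-HIT]

#0 0x33→b12/s0 MISS; vc=[]
#1 0x31→b12/s0 L1-HIT; vc=[]
#2 0x33→b12/s0 L1-HIT; vc=[]
#3 0x33→b12/s0 L1-HIT; vc=[]
#4 0x2b→b10/s0 MISS; vc=[12]
#5 0x2a→b10/s0 L1-HIT; vc=[12]
#6 0x2b→b10/s0 L1-HIT; vc=[12]
#7 0x31→b12/s0 VC-HIT; vc=[10]
#8 0x33→b12/s0 L1-HIT; vc=[10]
#9 0x32→b12/s0 L1-HIT; vc=[10]
#10 0x28→b10/s0 VC-HIT; vc=[12]
#11 0x30→b12/s0 VC-HIT; vc=[10]
#12 0x32→b12/s0 L1-HIT; vc=[10]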